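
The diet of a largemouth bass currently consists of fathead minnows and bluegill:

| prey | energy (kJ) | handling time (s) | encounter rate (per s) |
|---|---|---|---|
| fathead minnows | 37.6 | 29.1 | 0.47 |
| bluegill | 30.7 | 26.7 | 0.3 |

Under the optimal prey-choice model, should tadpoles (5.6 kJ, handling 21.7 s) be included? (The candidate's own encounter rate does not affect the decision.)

Intake rate on the current diet: R = (0.47×37.6 + 0.3×30.7) / (1 + 0.47×29.1 + 0.3×26.7) = 26.88/22.69 = 1.185 kJ/s.
Profitability of tadpoles: 5.6/21.7 = 0.2581 kJ/s.
0.2581 < 1.185, so adding tadpoles would lower the average — exclude it.

No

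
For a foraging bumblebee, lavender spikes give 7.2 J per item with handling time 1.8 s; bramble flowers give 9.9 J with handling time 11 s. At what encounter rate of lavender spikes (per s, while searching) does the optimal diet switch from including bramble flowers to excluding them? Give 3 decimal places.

0.161 per s

At the threshold, the rate on lavender spikes alone equals the profitability of bramble flowers: λ·7.2/(1 + λ·1.8) = 9.9/11 = 0.9.
Rearranging, λ(7.2 − 0.9×1.8) = 0.9, so λ = 0.9/5.58 = 0.1613 per s.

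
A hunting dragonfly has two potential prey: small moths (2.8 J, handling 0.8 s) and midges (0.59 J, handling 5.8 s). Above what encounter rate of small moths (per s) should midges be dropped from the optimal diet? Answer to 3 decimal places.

0.037 per s

The zero-one rule: include midges iff E₂/h₂ > λE₁/(1+λh₁). Equality gives the switch point.
λE₁h₂ = E₂ + λE₂h₁ ⇒ λ = E₂/(E₁h₂ − E₂h₁) = 0.59/(16.24 − 0.472) = 0.03742 per s.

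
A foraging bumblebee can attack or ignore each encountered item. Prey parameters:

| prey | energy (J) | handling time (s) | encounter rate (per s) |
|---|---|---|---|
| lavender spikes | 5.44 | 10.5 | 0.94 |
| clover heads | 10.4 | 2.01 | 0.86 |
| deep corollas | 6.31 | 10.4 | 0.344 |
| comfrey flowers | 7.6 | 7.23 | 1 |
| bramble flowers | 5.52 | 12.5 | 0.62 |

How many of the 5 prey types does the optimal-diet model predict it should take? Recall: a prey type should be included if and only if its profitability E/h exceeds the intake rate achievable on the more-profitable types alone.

1

Profitabilities (E/h, J/s): clover heads 5.17, comfrey flowers 1.05, deep corollas 0.607, lavender spikes 0.518, bramble flowers 0.442. Add prey in this order while the next type's profitability exceeds the intake rate on those already taken.
Rate on top 1: 3.278. comfrey flowers: 1.05 < 3.278 → exclude; stop.
Optimal diet: clover heads — 1 of 5 types.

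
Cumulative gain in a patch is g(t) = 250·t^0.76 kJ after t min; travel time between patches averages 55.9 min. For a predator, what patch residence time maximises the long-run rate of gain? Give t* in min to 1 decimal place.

177.0 min

Maximise g(t)/(T+t): set derivative to zero → g'(t)(T+t) = g(t).
g'(t) = 0.76·250·t^-0.24. Setting 0.76·250·t^-0.24 = 250·t^0.76/(55.9+t) gives 0.76(55.9+t) = t, so 0.24·t = 0.76×55.9.
t* = 0.76×55.9/0.24 = 177 min.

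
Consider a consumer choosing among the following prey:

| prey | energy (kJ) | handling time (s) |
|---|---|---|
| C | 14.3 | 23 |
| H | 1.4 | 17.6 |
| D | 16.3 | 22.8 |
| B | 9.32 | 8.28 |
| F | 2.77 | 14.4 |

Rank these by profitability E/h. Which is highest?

B

Profitability E/h (kJ/s): C = 14.3/23 = 0.622, H = 1.4/17.6 = 0.0795, D = 16.3/22.8 = 0.715, B = 9.32/8.28 = 1.13, F = 2.77/14.4 = 0.192.
Ranked: B > D > C > F > H.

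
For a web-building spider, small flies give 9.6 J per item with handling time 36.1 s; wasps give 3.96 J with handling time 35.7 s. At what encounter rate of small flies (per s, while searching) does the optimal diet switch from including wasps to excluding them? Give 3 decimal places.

0.020 per s

Drop wasps once their profitability E₂/h₂ falls below the rate achievable on small flies alone: E₂/h₂ = λE₁/(1 + λh₁).
Solve for λ: λE₁h₂ = E₂(1 + λh₁) → λ(E₁h₂ − E₂h₁) = E₂ → λ = E₂/(E₁h₂ − E₂h₁).
λ = 3.96/(9.6×35.7 − 3.96×36.1) = 3.96/199.8 = 0.01982 per s.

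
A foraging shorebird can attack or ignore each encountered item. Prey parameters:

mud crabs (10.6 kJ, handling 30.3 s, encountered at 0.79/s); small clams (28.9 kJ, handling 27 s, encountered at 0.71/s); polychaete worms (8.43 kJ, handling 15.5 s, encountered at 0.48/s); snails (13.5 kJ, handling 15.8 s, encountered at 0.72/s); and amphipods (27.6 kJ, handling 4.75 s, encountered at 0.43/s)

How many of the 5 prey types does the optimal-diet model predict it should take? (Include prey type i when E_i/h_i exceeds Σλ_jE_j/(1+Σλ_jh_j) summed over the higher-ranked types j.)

E/h in descending order: amphipods 5.81, small clams 1.07, snails 0.854, polychaete worms 0.544, mud crabs 0.35 kJ/s. The optimal diet is the largest prefix of this list for which every included type satisfies E_i/h_i > R on the types above it.
Rate on top 1: 3.901. small clams: 1.07 < 3.901 → exclude; stop.
Optimal diet: amphipods — 1 of 5 types.

1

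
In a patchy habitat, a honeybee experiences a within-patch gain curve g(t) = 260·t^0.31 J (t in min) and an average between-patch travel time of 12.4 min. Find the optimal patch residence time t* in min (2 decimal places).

5.57 min

Maximise g(t)/(T+t): set derivative to zero → g'(t)(T+t) = g(t).
g'(t) = 0.31·260·t^-0.69. Setting 0.31·260·t^-0.69 = 260·t^0.31/(12.4+t) gives 0.31(12.4+t) = t, so 0.69·t = 0.31×12.4.
t* = 0.31×12.4/0.69 = 5.571 min.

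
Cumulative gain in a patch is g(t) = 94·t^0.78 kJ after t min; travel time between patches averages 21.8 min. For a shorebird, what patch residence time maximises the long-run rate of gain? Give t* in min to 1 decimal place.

Optimal t* satisfies g'(t*) = g(t*)/(T + t*).
g'(t) = 0.78·94·t^-0.22. Setting 0.78·94·t^-0.22 = 94·t^0.78/(21.8+t) gives 0.78(21.8+t) = t, so 0.22·t = 0.78×21.8.
t* = 0.78×21.8/0.22 = 77.29 min.

77.3 min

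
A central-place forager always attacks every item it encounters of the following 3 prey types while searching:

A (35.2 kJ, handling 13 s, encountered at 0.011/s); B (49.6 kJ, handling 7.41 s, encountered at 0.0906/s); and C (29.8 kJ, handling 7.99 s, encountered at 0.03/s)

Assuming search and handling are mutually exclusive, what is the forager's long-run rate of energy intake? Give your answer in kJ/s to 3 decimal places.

2.812 kJ/s

R = Σλ_iE_i / (1 + Σλ_ih_i)
Numerator: 0.011×35.2 + 0.0906×49.6 + 0.03×29.8 = 5.775
Denominator: 1 + 0.011×13 + 0.0906×7.41 + 0.03×7.99 = 2.054
R = 5.775/2.054 = 2.812 kJ/s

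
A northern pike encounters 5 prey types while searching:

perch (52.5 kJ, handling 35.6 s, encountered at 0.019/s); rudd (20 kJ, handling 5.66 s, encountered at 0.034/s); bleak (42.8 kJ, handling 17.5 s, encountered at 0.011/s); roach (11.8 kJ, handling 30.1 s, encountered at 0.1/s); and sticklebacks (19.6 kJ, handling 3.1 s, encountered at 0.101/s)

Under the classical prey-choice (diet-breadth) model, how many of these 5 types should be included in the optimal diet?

3

Rank by E/h (kJ/s): sticklebacks 6.32, rudd 3.53, bleak 2.45, perch 1.47, roach 0.392. Include each in turn until the next type's E/h falls below the running intake rate.
Rate on top 1: 1.508. rudd: 3.53 > 1.508 → include.
Rate on top 2: 1.767. bleak: 2.45 > 1.767 → include.
Rate on top 3: 1.844. perch: 1.47 < 1.844 → exclude; stop.
Optimal diet: sticklebacks, rudd, bleak — 3 of 5 types.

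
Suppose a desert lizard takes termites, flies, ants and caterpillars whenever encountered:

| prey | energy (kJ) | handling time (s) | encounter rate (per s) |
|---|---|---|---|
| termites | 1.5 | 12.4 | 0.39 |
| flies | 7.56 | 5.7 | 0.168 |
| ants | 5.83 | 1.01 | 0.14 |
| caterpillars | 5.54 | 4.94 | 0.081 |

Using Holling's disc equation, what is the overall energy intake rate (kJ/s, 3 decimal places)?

R = (0.39×1.5 + 0.168×7.56 + 0.14×5.83 + 0.081×5.54) / (1 + 0.39×12.4 + 0.168×5.7 + 0.14×1.01 + 0.081×4.94) = 3.12/7.335 = 0.4254 kJ/s.

0.425 kJ/s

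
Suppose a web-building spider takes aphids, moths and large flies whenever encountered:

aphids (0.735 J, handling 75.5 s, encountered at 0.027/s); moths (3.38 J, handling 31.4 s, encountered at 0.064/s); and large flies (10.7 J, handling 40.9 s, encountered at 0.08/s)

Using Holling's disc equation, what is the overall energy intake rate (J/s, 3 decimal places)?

Energy encountered per unit search time: 0.027×0.735 + 0.064×3.38 + 0.08×10.7 = 1.092 J/s.
Handling time per unit search time: 0.027×75.5 + 0.064×31.4 + 0.08×40.9 = 7.32.
Rate = 1.092/(1 + 7.32) = 0.1313 J/s.

0.131 J/s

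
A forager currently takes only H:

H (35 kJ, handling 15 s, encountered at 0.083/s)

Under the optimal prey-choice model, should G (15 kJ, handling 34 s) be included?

On H alone, R = ΣλE/(1+Σλh) = 2.905/2.245 = 1.294 kJ/s.
Profitability of G: 15/34 = 0.4412 kJ/s.
0.4412 < 1.294, so adding G would lower the average — exclude it.

No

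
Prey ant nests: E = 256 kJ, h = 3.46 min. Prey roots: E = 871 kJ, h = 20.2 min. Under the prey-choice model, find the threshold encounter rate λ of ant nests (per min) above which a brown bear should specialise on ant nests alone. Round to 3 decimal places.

0.404 per min

Drop roots once their profitability E₂/h₂ falls below the rate achievable on ant nests alone: E₂/h₂ = λE₁/(1 + λh₁).
Solve for λ: λE₁h₂ = E₂(1 + λh₁) → λ(E₁h₂ − E₂h₁) = E₂ → λ = E₂/(E₁h₂ − E₂h₁).
λ = 871/(256×20.2 − 871×3.46) = 871/2158 = 0.4037 per min.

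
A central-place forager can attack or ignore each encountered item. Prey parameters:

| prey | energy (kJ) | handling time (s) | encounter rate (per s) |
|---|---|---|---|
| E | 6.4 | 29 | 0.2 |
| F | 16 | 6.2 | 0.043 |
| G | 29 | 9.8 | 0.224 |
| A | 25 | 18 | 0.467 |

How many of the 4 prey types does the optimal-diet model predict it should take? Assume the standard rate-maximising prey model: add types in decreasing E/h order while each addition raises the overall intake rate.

Profitabilities (E/h, kJ/s): G 2.96, F 2.58, A 1.39, E 0.221. Add prey in this order while the next type's profitability exceeds the intake rate on those already taken.
Rate on top 1: 2.033. F: 2.58 > 2.033 → include.
Rate on top 2: 2.075. A: 1.39 < 2.075 → exclude; stop.
Optimal diet: G, F — 2 of 4 types.

2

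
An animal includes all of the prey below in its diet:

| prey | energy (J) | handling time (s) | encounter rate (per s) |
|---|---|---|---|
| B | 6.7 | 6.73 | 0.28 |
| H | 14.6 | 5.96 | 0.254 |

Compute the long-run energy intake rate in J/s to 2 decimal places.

1.27 J/s

R = Σλ_iE_i / (1 + Σλ_ih_i)
Numerator: 0.28×6.7 + 0.254×14.6 = 5.584
Denominator: 1 + 0.28×6.73 + 0.254×5.96 = 4.398
R = 5.584/4.398 = 1.27 J/s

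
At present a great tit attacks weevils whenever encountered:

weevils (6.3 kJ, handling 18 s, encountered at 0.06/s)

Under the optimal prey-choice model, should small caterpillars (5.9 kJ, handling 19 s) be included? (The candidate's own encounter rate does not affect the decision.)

Current rate: (0.06×6.3)/(1 + 0.06×18) = 0.1817 kJ/s.
Profitability of small caterpillars: 5.9/19 = 0.3105 kJ/s.
0.3105 > 0.1817, so adding small caterpillars raises the average — include it.

Yes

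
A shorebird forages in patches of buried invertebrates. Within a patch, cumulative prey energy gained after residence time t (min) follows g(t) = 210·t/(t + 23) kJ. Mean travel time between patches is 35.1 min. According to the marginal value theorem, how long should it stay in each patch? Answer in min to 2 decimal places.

Maximise g(t)/(T+t): set derivative to zero → g'(t)(T+t) = g(t).
g'(t) = 210·23/(t + 23)². Setting 210·23/(t+23)² = 210t/[(t+23)(35.1+t)] gives 23(35.1+t) = t(t+23), so t² = 23×35.1 = 807.3.
t* = √807.3 = 28.41 min.

28.41 min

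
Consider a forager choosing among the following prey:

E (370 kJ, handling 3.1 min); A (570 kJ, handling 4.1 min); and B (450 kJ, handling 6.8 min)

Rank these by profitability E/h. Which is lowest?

Profitability E/h (kJ/min): E = 370/3.1 = 119, A = 570/4.1 = 139, B = 450/6.8 = 66.2.
Ranked: A > E > B.

B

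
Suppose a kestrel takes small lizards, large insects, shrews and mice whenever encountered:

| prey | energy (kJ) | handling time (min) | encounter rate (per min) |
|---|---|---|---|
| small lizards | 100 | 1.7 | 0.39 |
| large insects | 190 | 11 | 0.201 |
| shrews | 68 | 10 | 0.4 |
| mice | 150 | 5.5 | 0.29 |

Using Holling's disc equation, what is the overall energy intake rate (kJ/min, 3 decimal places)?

15.618 kJ/min

Energy encountered per unit search time: 0.39×100 + 0.201×190 + 0.4×68 + 0.29×150 = 147.9 kJ/min.
Handling time per unit search time: 0.39×1.7 + 0.201×11 + 0.4×10 + 0.29×5.5 = 8.469.
Rate = 147.9/(1 + 8.469) = 15.62 kJ/min.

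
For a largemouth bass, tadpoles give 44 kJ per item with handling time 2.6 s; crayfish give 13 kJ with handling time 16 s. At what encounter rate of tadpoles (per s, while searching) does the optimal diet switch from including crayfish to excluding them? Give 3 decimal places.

At the threshold, the rate on tadpoles alone equals the profitability of crayfish: λ·44/(1 + λ·2.6) = 13/16 = 0.8125.
Rearranging, λ(44 − 0.8125×2.6) = 0.8125, so λ = 0.8125/41.89 = 0.0194 per s.

0.019 per s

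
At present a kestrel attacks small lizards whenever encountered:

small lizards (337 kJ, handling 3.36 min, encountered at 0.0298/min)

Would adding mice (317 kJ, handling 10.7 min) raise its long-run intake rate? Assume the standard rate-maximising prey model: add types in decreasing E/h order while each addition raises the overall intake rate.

Current rate: (0.0298×337)/(1 + 0.0298×3.36) = 9.129 kJ/min.
Profitability of mice: 317/10.7 = 29.63 kJ/min.
29.63 > 9.129, so adding mice raises the average — include it.

Yes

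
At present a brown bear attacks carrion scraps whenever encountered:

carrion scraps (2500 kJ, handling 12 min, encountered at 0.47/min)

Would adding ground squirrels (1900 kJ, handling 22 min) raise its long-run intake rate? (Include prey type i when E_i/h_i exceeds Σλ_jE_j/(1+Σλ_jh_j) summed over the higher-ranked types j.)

Current rate: (0.47×2500)/(1 + 0.47×12) = 177 kJ/min.
ground squirrels: E/h = 1900/22 = 86.36 kJ/min.
86.36 < 177, so adding ground squirrels would lower the average — exclude it.

No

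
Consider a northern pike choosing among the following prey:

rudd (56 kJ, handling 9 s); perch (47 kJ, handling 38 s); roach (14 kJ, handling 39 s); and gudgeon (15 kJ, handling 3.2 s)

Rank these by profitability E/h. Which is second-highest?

Profitability E/h (kJ/s): rudd = 56/9 = 6.22, perch = 47/38 = 1.24, roach = 14/39 = 0.359, gudgeon = 15/3.2 = 4.69.
Ranked: rudd > gudgeon > perch > roach.

gudgeon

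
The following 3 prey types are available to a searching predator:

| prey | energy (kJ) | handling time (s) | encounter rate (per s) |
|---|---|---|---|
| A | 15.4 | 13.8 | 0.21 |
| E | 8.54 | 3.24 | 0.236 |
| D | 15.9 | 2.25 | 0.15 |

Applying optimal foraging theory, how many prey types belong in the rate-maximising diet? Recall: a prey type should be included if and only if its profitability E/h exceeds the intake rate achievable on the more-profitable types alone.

2

Rank by E/h (kJ/s): D 7.07, E 2.64, A 1.12. Include each in turn until the next type's E/h falls below the running intake rate.
Rate on top 1: 1.783. E: 2.64 > 1.783 → include.
Rate on top 2: 2.093. A: 1.12 < 2.093 → exclude; stop.
Optimal diet: D, E — 2 of 3 types.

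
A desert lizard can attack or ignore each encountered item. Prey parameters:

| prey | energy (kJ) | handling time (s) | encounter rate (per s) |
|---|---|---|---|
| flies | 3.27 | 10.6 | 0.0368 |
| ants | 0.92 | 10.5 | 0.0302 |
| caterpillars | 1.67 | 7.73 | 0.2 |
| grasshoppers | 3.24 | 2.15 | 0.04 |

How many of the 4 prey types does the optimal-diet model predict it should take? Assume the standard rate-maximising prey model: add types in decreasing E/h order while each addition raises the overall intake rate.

3

Rank by E/h (kJ/s): grasshoppers 1.51, flies 0.308, caterpillars 0.216, ants 0.0876. Include each in turn until the next type's E/h falls below the running intake rate.
Rate on top 1: 0.1193. flies: 0.308 > 0.1193 → include.
Rate on top 2: 0.1693. caterpillars: 0.216 > 0.1693 → include.
Rate on top 3: 0.1932. ants: 0.0876 < 0.1932 → exclude; stop.
Optimal diet: grasshoppers, flies, caterpillars — 3 of 4 types.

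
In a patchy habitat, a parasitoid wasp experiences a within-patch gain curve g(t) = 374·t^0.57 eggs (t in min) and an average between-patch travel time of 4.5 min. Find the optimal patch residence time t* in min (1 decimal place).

Maximise g(t)/(T+t): set derivative to zero → g'(t)(T+t) = g(t).
g'(t) = 0.57·374·t^-0.43. Setting 0.57·374·t^-0.43 = 374·t^0.57/(4.5+t) gives 0.57(4.5+t) = t, so 0.43·t = 0.57×4.5.
t* = 0.57×4.5/0.43 = 5.965 min.

6.0 min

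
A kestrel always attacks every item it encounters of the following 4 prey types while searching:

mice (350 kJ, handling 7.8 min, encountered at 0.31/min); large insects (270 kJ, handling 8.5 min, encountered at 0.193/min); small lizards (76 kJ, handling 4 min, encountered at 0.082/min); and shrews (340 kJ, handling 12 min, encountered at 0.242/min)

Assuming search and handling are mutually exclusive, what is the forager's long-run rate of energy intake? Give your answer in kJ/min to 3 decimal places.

30.049 kJ/min

R = Σλ_iE_i / (1 + Σλ_ih_i)
Numerator: 0.31×350 + 0.193×270 + 0.082×76 + 0.242×340 = 249.1
Denominator: 1 + 0.31×7.8 + 0.193×8.5 + 0.082×4 + 0.242×12 = 8.29
R = 249.1/8.29 = 30.05 kJ/min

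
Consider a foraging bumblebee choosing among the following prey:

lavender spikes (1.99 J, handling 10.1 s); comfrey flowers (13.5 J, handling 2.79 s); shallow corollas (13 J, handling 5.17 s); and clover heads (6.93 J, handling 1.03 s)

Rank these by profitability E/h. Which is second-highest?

In descending order of E/h:
clover heads: 6.93/1.03 = 6.73 J/s
comfrey flowers: 13.5/2.79 = 4.84 J/s
shallow corollas: 13/5.17 = 2.51 J/s
lavender spikes: 1.99/10.1 = 0.197 J/s

comfrey flowers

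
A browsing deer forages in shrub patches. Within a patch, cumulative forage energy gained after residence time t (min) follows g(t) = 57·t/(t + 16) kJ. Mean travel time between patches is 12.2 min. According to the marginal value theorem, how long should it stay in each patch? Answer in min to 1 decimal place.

14.0 min

Optimal t* satisfies g'(t*) = g(t*)/(T + t*).
g'(t) = 57·16/(t + 16)². Setting 57·16/(t+16)² = 57t/[(t+16)(12.2+t)] gives 16(12.2+t) = t(t+16), so t² = 16×12.2 = 195.2.
t* = √195.2 = 13.97 min.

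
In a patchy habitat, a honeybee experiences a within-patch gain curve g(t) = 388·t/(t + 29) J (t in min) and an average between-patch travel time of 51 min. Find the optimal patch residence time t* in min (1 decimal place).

38.5 min

By the marginal value theorem, leave when the instantaneous gain rate g'(t) equals the habitat-wide average g(t)/(T + t).
g'(t) = 388·29/(t + 29)². Setting 388·29/(t+29)² = 388t/[(t+29)(51+t)] gives 29(51+t) = t(t+29), so t² = 29×51 = 1479.
t* = √1479 = 38.46 min.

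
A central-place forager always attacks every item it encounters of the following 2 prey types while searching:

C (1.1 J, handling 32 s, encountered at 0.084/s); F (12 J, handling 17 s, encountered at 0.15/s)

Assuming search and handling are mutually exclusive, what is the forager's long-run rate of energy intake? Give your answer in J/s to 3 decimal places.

R = Σλ_iE_i / (1 + Σλ_ih_i)
Numerator: 0.084×1.1 + 0.15×12 = 1.892
Denominator: 1 + 0.084×32 + 0.15×17 = 6.238
R = 1.892/6.238 = 0.3034 J/s

0.303 J/s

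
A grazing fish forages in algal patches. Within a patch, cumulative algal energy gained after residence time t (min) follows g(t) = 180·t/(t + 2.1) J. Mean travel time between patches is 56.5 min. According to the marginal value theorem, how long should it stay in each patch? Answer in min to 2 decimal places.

Maximise g(t)/(T+t): set derivative to zero → g'(t)(T+t) = g(t).
g'(t) = 180·2.1/(t + 2.1)². Setting 180·2.1/(t+2.1)² = 180t/[(t+2.1)(56.5+t)] gives 2.1(56.5+t) = t(t+2.1), so t² = 2.1×56.5 = 118.7.
t* = √118.7 = 10.89 min.

10.89 min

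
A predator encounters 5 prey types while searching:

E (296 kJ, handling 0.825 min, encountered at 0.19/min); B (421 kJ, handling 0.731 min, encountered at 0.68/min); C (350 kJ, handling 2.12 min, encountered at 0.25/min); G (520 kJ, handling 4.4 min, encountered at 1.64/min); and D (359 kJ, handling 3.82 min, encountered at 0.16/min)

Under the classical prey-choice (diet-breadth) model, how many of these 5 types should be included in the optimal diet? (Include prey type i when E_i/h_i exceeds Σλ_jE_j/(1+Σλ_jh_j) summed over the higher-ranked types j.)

2

E/h in descending order: B 576, E 359, C 165, G 118, D 94 kJ/min. The optimal diet is the largest prefix of this list for which every included type satisfies E_i/h_i > R on the types above it.
Rate on top 1: 191.2. E: 359 > 191.2 → include.
Rate on top 2: 207.1. C: 165 < 207.1 → exclude; stop.
Optimal diet: B, E — 2 of 5 types.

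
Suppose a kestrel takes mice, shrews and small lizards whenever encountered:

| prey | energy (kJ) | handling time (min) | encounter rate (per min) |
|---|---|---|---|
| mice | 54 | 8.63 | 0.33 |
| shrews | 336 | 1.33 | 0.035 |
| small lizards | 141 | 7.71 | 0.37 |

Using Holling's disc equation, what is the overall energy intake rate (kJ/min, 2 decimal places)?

12.12 kJ/min

Energy encountered per unit search time: 0.33×54 + 0.035×336 + 0.37×141 = 81.75 kJ/min.
Handling time per unit search time: 0.33×8.63 + 0.035×1.33 + 0.37×7.71 = 5.747.
Rate = 81.75/(1 + 5.747) = 12.12 kJ/min.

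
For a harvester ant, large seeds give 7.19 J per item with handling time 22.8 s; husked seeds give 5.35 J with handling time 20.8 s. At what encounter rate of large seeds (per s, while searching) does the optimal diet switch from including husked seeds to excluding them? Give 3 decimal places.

0.194 per s

The zero-one rule: include husked seeds iff E₂/h₂ > λE₁/(1+λh₁). Equality gives the switch point.
λE₁h₂ = E₂ + λE₂h₁ ⇒ λ = E₂/(E₁h₂ − E₂h₁) = 5.35/(149.6 − 122) = 0.194 per s.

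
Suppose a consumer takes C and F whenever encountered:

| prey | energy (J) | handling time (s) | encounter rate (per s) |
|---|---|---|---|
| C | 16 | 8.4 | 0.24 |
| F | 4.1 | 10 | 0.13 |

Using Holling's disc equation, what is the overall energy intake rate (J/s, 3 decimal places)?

1.013 J/s

Energy encountered per unit search time: 0.24×16 + 0.13×4.1 = 4.373 J/s.
Handling time per unit search time: 0.24×8.4 + 0.13×10 = 3.316.
Rate = 4.373/(1 + 3.316) = 1.013 J/s.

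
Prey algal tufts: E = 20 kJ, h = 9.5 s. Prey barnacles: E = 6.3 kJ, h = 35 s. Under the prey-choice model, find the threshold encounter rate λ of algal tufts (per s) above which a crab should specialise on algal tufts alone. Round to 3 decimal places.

At the threshold, the rate on algal tufts alone equals the profitability of barnacles: λ·20/(1 + λ·9.5) = 6.3/35 = 0.18.
Rearranging, λ(20 − 0.18×9.5) = 0.18, so λ = 0.18/18.29 = 0.009841 per s.

0.010 per s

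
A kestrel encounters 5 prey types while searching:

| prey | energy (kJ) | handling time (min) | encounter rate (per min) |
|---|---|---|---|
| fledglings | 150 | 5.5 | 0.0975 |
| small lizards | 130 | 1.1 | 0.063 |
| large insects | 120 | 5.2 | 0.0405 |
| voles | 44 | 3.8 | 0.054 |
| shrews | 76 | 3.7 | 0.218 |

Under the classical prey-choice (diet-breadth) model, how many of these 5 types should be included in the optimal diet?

4

Rank by E/h (kJ/min): small lizards 118, fledglings 27.3, large insects 23.1, shrews 20.5, voles 11.6. Include each in turn until the next type's E/h falls below the running intake rate.
Rate on top 1: 7.659. fledglings: 27.3 > 7.659 → include.
Rate on top 2: 14.21. large insects: 23.1 > 14.21 → include.
Rate on top 3: 15.24. shrews: 20.5 > 15.24 → include.
Rate on top 4: 16.87. voles: 11.6 < 16.87 → exclude; stop.
Optimal diet: small lizards, fledglings, large insects, shrews — 4 of 5 types.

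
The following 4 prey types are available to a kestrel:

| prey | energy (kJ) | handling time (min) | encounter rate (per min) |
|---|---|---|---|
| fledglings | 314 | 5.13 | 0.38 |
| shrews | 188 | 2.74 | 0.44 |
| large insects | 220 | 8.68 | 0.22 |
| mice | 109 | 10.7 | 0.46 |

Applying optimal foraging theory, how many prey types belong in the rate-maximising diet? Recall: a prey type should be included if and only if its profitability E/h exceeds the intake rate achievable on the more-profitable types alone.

2

E/h in descending order: shrews 68.6, fledglings 61.2, large insects 25.3, mice 10.2 kJ/min. The optimal diet is the largest prefix of this list for which every included type satisfies E_i/h_i > R on the types above it.
Rate on top 1: 37.5. fledglings: 61.2 > 37.5 → include.
Rate on top 2: 48.63. large insects: 25.3 < 48.63 → exclude; stop.
Optimal diet: shrews, fledglings — 2 of 4 types.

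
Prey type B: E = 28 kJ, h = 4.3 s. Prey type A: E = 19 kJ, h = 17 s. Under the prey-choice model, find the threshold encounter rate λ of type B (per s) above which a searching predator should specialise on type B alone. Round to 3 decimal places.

0.048 per s

The zero-one rule: include type A iff E₂/h₂ > λE₁/(1+λh₁). Equality gives the switch point.
λE₁h₂ = E₂ + λE₂h₁ ⇒ λ = E₂/(E₁h₂ − E₂h₁) = 19/(476 − 81.7) = 0.04819 per s.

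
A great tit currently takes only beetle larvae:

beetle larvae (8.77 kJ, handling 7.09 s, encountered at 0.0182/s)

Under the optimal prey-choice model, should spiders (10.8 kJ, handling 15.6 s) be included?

Yes

Intake rate on the current diet: R = (0.0182×8.77) / (1 + 0.0182×7.09) = 0.1596/1.129 = 0.1414 kJ/s.
spiders: E/h = 10.8/15.6 = 0.6923 kJ/s.
Since 0.6923 > R, including spiders increases the long-run rate.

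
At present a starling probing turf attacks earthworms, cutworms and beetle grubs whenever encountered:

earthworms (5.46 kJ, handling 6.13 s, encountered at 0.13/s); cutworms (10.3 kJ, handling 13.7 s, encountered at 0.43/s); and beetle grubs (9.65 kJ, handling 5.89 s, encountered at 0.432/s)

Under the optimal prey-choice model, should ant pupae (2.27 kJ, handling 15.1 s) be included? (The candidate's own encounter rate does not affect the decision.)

On earthworms, cutworms and beetle grubs alone, R = ΣλE/(1+Σλh) = 9.308/10.23 = 0.9096 kJ/s.
ant pupae: E/h = 2.27/15.1 = 0.1503 kJ/s.
0.1503 < 0.9096, so adding ant pupae would lower the average — exclude it.

No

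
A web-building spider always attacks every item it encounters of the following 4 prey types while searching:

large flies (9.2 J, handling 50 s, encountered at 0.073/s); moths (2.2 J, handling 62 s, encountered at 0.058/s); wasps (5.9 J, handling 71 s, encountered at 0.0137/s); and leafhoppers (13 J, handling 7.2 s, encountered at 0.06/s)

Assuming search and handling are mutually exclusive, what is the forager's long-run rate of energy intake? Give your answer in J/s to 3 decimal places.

0.172 J/s

R = Σλ_iE_i / (1 + Σλ_ih_i)
Numerator: 0.073×9.2 + 0.058×2.2 + 0.0137×5.9 + 0.06×13 = 1.66
Denominator: 1 + 0.073×50 + 0.058×62 + 0.0137×71 + 0.06×7.2 = 9.651
R = 1.66/9.651 = 0.172 J/s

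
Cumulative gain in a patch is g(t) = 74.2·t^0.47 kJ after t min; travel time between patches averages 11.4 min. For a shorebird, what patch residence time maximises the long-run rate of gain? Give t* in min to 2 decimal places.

10.11 min

Maximise g(t)/(T+t): set derivative to zero → g'(t)(T+t) = g(t).
g'(t) = 0.47·74.2·t^-0.53. Setting 0.47·74.2·t^-0.53 = 74.2·t^0.47/(11.4+t) gives 0.47(11.4+t) = t, so 0.53·t = 0.47×11.4.
t* = 0.47×11.4/0.53 = 10.11 min.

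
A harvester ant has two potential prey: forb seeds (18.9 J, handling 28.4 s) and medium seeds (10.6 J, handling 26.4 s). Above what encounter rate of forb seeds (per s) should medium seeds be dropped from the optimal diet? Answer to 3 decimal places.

The zero-one rule: include medium seeds iff E₂/h₂ > λE₁/(1+λh₁). Equality gives the switch point.
λE₁h₂ = E₂ + λE₂h₁ ⇒ λ = E₂/(E₁h₂ − E₂h₁) = 10.6/(499 − 301) = 0.05356 per s.

0.054 per s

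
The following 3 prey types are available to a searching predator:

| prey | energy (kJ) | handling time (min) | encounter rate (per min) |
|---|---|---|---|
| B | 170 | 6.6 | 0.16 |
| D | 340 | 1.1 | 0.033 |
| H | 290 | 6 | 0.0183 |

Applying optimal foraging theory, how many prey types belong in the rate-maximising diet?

E/h in descending order: D 309, H 48.3, B 25.8 kJ/min. The optimal diet is the largest prefix of this list for which every included type satisfies E_i/h_i > R on the types above it.
Rate on top 1: 10.83. H: 48.3 > 10.83 → include.
Rate on top 2: 14.42. B: 25.8 > 14.42 → include.
Optimal diet: D, H, B — 3 of 3 types.

3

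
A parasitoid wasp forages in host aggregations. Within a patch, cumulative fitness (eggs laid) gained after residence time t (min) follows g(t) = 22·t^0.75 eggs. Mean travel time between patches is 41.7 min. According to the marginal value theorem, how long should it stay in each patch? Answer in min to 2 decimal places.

125.10 min

Optimal t* satisfies g'(t*) = g(t*)/(T + t*).
g'(t) = 0.75·22·t^-0.25. Setting 0.75·22·t^-0.25 = 22·t^0.75/(41.7+t) gives 0.75(41.7+t) = t, so 0.25·t = 0.75×41.7.
t* = 0.75×41.7/0.25 = 125.1 min.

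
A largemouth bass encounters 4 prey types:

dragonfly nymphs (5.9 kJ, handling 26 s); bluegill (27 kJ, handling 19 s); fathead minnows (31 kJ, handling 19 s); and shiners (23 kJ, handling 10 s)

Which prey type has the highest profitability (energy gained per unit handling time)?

shiners

Profitability E/h (kJ/s): dragonfly nymphs = 5.9/26 = 0.227, bluegill = 27/19 = 1.42, fathead minnows = 31/19 = 1.63, shiners = 23/10 = 2.3.
Ranked: shiners > fathead minnows > bluegill > dragonfly nymphs.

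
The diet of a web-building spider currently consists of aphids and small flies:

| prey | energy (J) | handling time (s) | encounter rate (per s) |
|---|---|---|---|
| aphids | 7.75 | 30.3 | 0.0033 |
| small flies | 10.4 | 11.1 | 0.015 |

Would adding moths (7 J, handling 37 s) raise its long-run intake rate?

Yes

Intake rate on the current diet: R = (0.0033×7.75 + 0.015×10.4) / (1 + 0.0033×30.3 + 0.015×11.1) = 0.1816/1.266 = 0.1434 J/s.
Profitability of moths: 7/37 = 0.1892 J/s.
0.1892 > 0.1434, so adding moths raises the average — include it.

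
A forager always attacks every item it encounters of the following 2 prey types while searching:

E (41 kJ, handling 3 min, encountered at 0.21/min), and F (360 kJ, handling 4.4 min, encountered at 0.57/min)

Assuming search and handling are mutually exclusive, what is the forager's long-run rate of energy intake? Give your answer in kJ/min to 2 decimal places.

51.67 kJ/min

R = Σλ_iE_i / (1 + Σλ_ih_i)
Numerator: 0.21×41 + 0.57×360 = 213.8
Denominator: 1 + 0.21×3 + 0.57×4.4 = 4.138
R = 213.8/4.138 = 51.67 kJ/min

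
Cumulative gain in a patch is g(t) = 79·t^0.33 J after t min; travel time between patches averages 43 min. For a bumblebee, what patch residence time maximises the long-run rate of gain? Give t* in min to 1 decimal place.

21.2 min

By the marginal value theorem, leave when the instantaneous gain rate g'(t) equals the habitat-wide average g(t)/(T + t).
g'(t) = 0.33·79·t^-0.67. Setting 0.33·79·t^-0.67 = 79·t^0.33/(43+t) gives 0.33(43+t) = t, so 0.67·t = 0.33×43.
t* = 0.33×43/0.67 = 21.18 min.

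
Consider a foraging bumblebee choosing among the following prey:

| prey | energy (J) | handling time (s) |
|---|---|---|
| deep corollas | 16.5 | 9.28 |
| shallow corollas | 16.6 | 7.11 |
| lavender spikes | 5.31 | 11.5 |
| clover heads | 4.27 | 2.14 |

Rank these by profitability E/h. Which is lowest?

lavender spikes

In descending order of E/h:
shallow corollas: 16.6/7.11 = 2.33 J/s
clover heads: 4.27/2.14 = 2 J/s
deep corollas: 16.5/9.28 = 1.78 J/s
lavender spikes: 5.31/11.5 = 0.462 J/s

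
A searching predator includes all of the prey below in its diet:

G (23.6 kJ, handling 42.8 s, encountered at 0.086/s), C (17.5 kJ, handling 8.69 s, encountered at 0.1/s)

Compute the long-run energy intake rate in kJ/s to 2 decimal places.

0.68 kJ/s

R = (0.086×23.6 + 0.1×17.5) / (1 + 0.086×42.8 + 0.1×8.69) = 3.78/5.55 = 0.681 kJ/s.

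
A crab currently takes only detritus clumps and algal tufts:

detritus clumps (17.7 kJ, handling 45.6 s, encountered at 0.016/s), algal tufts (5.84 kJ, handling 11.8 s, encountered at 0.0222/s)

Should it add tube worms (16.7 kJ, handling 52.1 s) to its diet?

Yes

Intake rate on the current diet: R = (0.016×17.7 + 0.0222×5.84) / (1 + 0.016×45.6 + 0.0222×11.8) = 0.4128/1.992 = 0.2073 kJ/s.
Profitability of tube worms: 16.7/52.1 = 0.3205 kJ/s.
Since 0.3205 > R, including tube worms increases the long-run rate.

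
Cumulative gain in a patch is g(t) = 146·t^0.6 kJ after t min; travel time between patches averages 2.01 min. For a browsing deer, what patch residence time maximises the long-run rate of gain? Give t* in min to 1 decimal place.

By the marginal value theorem, leave when the instantaneous gain rate g'(t) equals the habitat-wide average g(t)/(T + t).
g'(t) = 0.6·146·t^-0.4. Setting 0.6·146·t^-0.4 = 146·t^0.6/(2.01+t) gives 0.6(2.01+t) = t, so 0.40·t = 0.6×2.01.
t* = 0.6×2.01/0.40 = 3.015 min.

3.0 min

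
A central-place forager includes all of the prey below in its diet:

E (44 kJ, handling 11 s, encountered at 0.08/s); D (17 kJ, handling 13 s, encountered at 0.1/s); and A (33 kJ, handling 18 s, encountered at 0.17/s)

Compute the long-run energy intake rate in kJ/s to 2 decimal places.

R = Σλ_iE_i / (1 + Σλ_ih_i)
Numerator: 0.08×44 + 0.1×17 + 0.17×33 = 10.83
Denominator: 1 + 0.08×11 + 0.1×13 + 0.17×18 = 6.24
R = 10.83/6.24 = 1.736 kJ/s

1.74 kJ/s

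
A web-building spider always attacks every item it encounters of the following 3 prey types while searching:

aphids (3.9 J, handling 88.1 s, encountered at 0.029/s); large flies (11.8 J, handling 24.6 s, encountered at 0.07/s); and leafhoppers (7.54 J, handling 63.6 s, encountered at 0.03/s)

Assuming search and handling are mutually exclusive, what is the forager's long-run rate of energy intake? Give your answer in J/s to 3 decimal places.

Energy encountered per unit search time: 0.029×3.9 + 0.07×11.8 + 0.03×7.54 = 1.165 J/s.
Handling time per unit search time: 0.029×88.1 + 0.07×24.6 + 0.03×63.6 = 6.185.
Rate = 1.165/(1 + 6.185) = 0.1622 J/s.

0.162 J/s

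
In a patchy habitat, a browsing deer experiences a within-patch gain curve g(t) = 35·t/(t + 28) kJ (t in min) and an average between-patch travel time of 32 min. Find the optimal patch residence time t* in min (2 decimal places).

Optimal t* satisfies g'(t*) = g(t*)/(T + t*).
g'(t) = 35·28/(t + 28)². Setting 35·28/(t+28)² = 35t/[(t+28)(32+t)] gives 28(32+t) = t(t+28), so t² = 28×32 = 896.
t* = √896 = 29.93 min.

29.93 min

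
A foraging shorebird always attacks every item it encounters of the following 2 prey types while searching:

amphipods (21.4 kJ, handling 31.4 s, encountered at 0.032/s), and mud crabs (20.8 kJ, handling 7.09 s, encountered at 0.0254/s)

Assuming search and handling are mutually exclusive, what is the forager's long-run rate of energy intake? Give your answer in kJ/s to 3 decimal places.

0.555 kJ/s

R = (0.032×21.4 + 0.0254×20.8) / (1 + 0.032×31.4 + 0.0254×7.09) = 1.213/2.185 = 0.5552 kJ/s.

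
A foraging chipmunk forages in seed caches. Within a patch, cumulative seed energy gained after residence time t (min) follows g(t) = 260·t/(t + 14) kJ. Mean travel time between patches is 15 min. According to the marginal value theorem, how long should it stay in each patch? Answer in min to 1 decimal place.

By the marginal value theorem, leave when the instantaneous gain rate g'(t) equals the habitat-wide average g(t)/(T + t).
g'(t) = 260·14/(t + 14)². Setting 260·14/(t+14)² = 260t/[(t+14)(15+t)] gives 14(15+t) = t(t+14), so t² = 14×15 = 210.
t* = √210 = 14.49 min.

14.5 min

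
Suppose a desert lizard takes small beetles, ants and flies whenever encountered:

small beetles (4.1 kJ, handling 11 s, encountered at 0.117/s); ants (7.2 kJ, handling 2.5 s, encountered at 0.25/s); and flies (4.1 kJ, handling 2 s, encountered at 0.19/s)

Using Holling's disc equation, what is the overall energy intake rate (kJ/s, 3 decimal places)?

R = Σλ_iE_i / (1 + Σλ_ih_i)
Numerator: 0.117×4.1 + 0.25×7.2 + 0.19×4.1 = 3.059
Denominator: 1 + 0.117×11 + 0.25×2.5 + 0.19×2 = 3.292
R = 3.059/3.292 = 0.9291 kJ/s

0.929 kJ/s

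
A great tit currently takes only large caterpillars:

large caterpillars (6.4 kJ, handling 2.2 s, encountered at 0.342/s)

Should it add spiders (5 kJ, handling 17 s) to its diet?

Current rate: (0.342×6.4)/(1 + 0.342×2.2) = 1.249 kJ/s.
spiders: E/h = 5/17 = 0.2941 kJ/s.
Since 0.2941 < R, time spent handling spiders is better spent searching.

No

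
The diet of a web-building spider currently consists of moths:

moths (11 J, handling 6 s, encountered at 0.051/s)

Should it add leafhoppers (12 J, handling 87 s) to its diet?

On moths alone, R = ΣλE/(1+Σλh) = 0.561/1.306 = 0.4296 J/s.
leafhoppers: E/h = 12/87 = 0.1379 J/s.
Since 0.1379 < R, time spent handling leafhoppers is better spent searching.

No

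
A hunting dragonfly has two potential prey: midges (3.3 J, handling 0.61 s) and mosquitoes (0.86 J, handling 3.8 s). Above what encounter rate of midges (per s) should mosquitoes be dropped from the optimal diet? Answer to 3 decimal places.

0.072 per s

The zero-one rule: include mosquitoes iff E₂/h₂ > λE₁/(1+λh₁). Equality gives the switch point.
λE₁h₂ = E₂ + λE₂h₁ ⇒ λ = E₂/(E₁h₂ − E₂h₁) = 0.86/(12.54 − 0.5246) = 0.07157 per s.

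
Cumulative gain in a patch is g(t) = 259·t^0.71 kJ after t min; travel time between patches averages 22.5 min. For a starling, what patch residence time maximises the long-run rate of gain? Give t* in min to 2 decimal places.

By the marginal value theorem, leave when the instantaneous gain rate g'(t) equals the habitat-wide average g(t)/(T + t).
g'(t) = 0.71·259·t^-0.29. Setting 0.71·259·t^-0.29 = 259·t^0.71/(22.5+t) gives 0.71(22.5+t) = t, so 0.29·t = 0.71×22.5.
t* = 0.71×22.5/0.29 = 55.09 min.

55.09 min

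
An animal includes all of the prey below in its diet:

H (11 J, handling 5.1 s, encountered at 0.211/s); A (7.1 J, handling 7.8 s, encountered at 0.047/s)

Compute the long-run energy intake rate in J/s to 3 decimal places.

1.087 J/s

Energy encountered per unit search time: 0.211×11 + 0.047×7.1 = 2.655 J/s.
Handling time per unit search time: 0.211×5.1 + 0.047×7.8 = 1.443.
Rate = 2.655/(1 + 1.443) = 1.087 J/s.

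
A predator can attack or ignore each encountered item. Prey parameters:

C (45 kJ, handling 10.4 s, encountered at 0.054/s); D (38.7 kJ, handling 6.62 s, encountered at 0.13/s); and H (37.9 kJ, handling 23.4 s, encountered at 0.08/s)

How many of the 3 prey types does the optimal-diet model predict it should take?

2

E/h in descending order: D 5.85, C 4.33, H 1.62 kJ/s. The optimal diet is the largest prefix of this list for which every included type satisfies E_i/h_i > R on the types above it.
Rate on top 1: 2.704. C: 4.33 > 2.704 → include.
Rate on top 2: 3.08. H: 1.62 < 3.08 → exclude; stop.
Optimal diet: D, C — 2 of 3 types.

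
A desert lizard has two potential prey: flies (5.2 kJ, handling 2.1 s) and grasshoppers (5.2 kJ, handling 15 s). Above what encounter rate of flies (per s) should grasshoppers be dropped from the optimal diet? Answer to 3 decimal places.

0.078 per s

The zero-one rule: include grasshoppers iff E₂/h₂ > λE₁/(1+λh₁). Equality gives the switch point.
λE₁h₂ = E₂ + λE₂h₁ ⇒ λ = E₂/(E₁h₂ − E₂h₁) = 5.2/(78 − 10.92) = 0.07752 per s.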